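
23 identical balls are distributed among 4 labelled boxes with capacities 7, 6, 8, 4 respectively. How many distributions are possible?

By stars and bars, unrestricted non-negative solutions to x_1+…+x_4 = 23 number C(23+3,3) = 2600.
Subtract solutions that violate a single cap (substitute x_i' = x_i − (cap_i+1)): x_1 ≥ 8 gives C(18,3) = 816; x_2 ≥ 7 gives C(19,3) = 969; x_3 ≥ 9 gives C(17,3) = 680; x_4 ≥ 5 gives C(21,3) = 1330. Together 3795.
Add back pairs where two caps are both exceeded: 165 + 84 + 286 + 120 + 364 + 220 = 1239.
Subtract triples: 0 + 20 + 4 + 10 = 34.
By inclusion–exclusion the count is 2600 − 3795 + 1239 − 34 = 10.

10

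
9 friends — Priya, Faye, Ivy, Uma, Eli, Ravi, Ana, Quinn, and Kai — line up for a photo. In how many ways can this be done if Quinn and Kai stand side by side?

80640

Treat {Quinn, Kai} as a single unit. There are 8 units to order, and the pair itself can be ordered 2 ways.
That gives 2 × 8! = 2 × 40320 = 80640.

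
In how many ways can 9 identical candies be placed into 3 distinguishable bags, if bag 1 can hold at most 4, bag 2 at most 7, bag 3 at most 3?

By stars and bars, unrestricted non-negative solutions to x_1+…+x_3 = 9 number C(9+2,2) = 55.
Subtract solutions that violate a single cap (substitute x_i' = x_i − (cap_i+1)): x_1 ≥ 5 gives C(6,2) = 15; x_2 ≥ 8 gives C(3,2) = 3; x_3 ≥ 4 gives C(7,2) = 21. Together 39.
Add back pairs where two caps are both exceeded: 0 + 1 + 0 = 1.
By inclusion–exclusion the count is 55 − 39 + 1 = 17.

17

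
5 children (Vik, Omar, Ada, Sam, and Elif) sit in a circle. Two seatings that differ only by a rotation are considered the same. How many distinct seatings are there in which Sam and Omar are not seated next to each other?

All circular seatings of 5 people number (4)! = 24.
Those with Sam next to Omar: fuse the pair into one unit and seat 4 units around a circle — 2·(3)! = 12.
Subtracting, 24 − 12 = 12.

12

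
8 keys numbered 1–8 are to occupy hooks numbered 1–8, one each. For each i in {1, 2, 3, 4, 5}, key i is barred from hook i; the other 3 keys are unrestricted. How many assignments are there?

Let Aᵢ (for 1 ≤ i ≤ 5) be the placements that put key i in its forbidden hook. Any j of these fix j positions, leaving (8−j)! ways to fill the rest, and there are C(5,j) ways to pick which j.
By inclusion–exclusion, the number of valid placements is Σ_{j=0}^{5} (−1)^j C(5,j)·(8−j)!.
Computing: 40320 − 25200 + 7200 − 1200 + 120 − 6 = 21234.

21234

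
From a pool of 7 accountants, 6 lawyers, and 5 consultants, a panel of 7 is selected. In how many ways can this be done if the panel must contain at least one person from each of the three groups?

28987

With no constraint there are C(18,7) = 31824 possible selections.
Selections missing a whole group: no accountants → C(11,7) = 330; no lawyers → C(12,7) = 792; no consultants → C(13,7) = 1716.
Add back selections omitting two groups (i.e. drawn from a single group): C(7,7) + C(6,7) + C(5,7) = 1.
By inclusion–exclusion: 31824 − 2838 + 1 = 28987.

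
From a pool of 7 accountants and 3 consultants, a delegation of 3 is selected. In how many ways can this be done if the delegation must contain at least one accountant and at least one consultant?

Unrestricted: C(10,3) = 120 ways to pick any 3 of the 10.
Subtract selections that omit an entire group: no accountants → C(3,3) = 1; no consultants → C(7,3) = 35.
Both groups omitted at once is impossible, so 120 − 36 = 84.

84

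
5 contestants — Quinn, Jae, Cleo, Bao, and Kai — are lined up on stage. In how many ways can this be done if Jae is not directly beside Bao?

Of the 5! = 120 arrangements, those with Jae and Bao adjacent number 2 × 4! = 48 (treat the pair as a block with 2 internal orders).
So 120 − 48 = 72 arrangements keep them apart.

72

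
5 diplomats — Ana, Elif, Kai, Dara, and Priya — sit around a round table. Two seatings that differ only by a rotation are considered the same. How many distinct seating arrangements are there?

Around a circle, 5 distinct people have 5!/5 = (4)! = 24 rotationally distinct seatings.

24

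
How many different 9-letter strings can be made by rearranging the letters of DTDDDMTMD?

756

Letter multiplicities in DTDDDMTMD: D×5, M×2, T×2.
The number of distinct arrangements is 9!/(5!·2!·2!) = 362880/480 = 756.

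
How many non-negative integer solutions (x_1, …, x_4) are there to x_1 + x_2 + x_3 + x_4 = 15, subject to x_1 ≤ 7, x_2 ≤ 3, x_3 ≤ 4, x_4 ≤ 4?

20

By stars and bars, unrestricted non-negative solutions to x_1+…+x_4 = 15 number C(15+3,3) = 816.
Subtract solutions that violate a single cap (substitute x_i' = x_i − (cap_i+1)): x_1 ≥ 8 gives C(10,3) = 120; x_2 ≥ 4 gives C(14,3) = 364; x_3 ≥ 5 gives C(13,3) = 286; x_4 ≥ 5 gives C(13,3) = 286. Together 1056.
Add back pairs where two caps are both exceeded: 20 + 10 + 10 + 84 + 84 + 56 = 264.
Subtract triples: 0 + 0 + 0 + 4 = 4.
By inclusion–exclusion the count is 816 − 1056 + 264 − 4 = 20.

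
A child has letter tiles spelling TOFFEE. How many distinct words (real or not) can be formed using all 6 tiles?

The 6 letters of TOFFEE have repeats: E appearing twice and F appearing twice.
So there are 6! / (2!·2!) = 180 distinguishable arrangements.

180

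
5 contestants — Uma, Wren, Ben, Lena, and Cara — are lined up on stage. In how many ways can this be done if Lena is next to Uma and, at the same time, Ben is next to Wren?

Treat {Lena,Uma} as one block (2 orders) and {Ben,Wren} as another (2 orders).
That leaves 3 units to arrange: 2 × 2 × 3! = 4 × 6 = 24.

24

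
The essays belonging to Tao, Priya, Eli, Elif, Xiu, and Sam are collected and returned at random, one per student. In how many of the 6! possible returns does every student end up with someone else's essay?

Count assignments avoiding every fixed point. For any j of the 6 students fixed to their own essay, the other 6−j can be arranged in (6−j)! ways.
By inclusion–exclusion this is Σ_{j=0}^{6} (−1)^j C(6,j)·(6−j)!.
Computing: 720 − 720 + 360 − 120 + 30 − 6 + 1 = 265.

265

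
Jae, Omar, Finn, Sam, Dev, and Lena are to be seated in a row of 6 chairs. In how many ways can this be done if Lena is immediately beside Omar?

240

Glue Lena and Omar into one block (2 internal orders), leaving 5 units to arrange in a row.
So the count is 2·(5)! = 240.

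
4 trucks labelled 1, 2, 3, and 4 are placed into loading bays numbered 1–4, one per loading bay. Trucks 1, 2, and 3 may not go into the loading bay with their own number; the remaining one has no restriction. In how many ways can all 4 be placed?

Let Aᵢ (for i ∈ {1, 2, 3}) be the placements that put truck i in its forbidden loading bay. Any j of these fix j positions, leaving (4−j)! ways to fill the rest, and there are C(3,j) ways to pick which j.
By inclusion–exclusion, the number of valid placements is Σ_{j=0}^{3} (−1)^j C(3,j)·(4−j)!.
Computing: 24 − 18 + 6 − 1 = 11.

11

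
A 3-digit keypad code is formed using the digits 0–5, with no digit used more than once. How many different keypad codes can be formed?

120

With no repetition, fill the 3 digits in order: 6 choices, then 5, down to 4.
6 × 5 × 4 = 120.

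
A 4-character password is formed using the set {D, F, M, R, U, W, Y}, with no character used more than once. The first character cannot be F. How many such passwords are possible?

The first character has 7−1 = 6 choices (anything except F).
The remaining 3 characters are filled from the other 6 symbols without repetition: 6 × 5 × 4 = 120.
Total: 6 × 120 = 720.

720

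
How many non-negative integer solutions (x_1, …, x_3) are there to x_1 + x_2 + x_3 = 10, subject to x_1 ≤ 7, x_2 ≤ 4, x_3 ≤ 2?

By stars and bars, unrestricted non-negative solutions to x_1+…+x_3 = 10 number C(10+2,2) = 66.
Subtract solutions that violate a single cap (substitute x_i' = x_i − (cap_i+1)): x_1 ≥ 8 gives C(4,2) = 6; x_2 ≥ 5 gives C(7,2) = 21; x_3 ≥ 3 gives C(9,2) = 36. Together 63.
Add back pairs where two caps are both exceeded: 0 + 0 + 6 = 6.
By inclusion–exclusion the count is 66 − 63 + 6 = 9.

9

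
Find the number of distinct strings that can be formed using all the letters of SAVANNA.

420

The 7 letters of SAVANNA have repeats: A appearing 3 times and N appearing twice.
The number of distinct arrangements is 7!/(3!·2!) = 5040/12 = 420.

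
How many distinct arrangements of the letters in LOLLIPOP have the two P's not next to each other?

1260

There are 8!/(3!·2!·2!) = 1680 arrangements of LOLLIPOP in total.
Arrangements with the P's together: treat PP as one letter, giving (7)!/(3!·2!) = 420.
Hence 1680 − 420 = 1260.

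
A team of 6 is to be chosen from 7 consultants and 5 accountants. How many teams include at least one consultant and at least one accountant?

917

Total 6-person selections from all 12: C(12,6) = 924.
Subtract selections that omit an entire group: no consultants → C(5,6) = 0; no accountants → C(7,6) = 7.
Both groups omitted at once is impossible, so 924 − 7 = 917.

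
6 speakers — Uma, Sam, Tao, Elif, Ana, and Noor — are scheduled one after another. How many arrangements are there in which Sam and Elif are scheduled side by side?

240

Place the 4 others and the Sam-Elif pair as 5 objects in a line; the pair has 2 internal arrangements.
So the count is 2·(5)! = 240.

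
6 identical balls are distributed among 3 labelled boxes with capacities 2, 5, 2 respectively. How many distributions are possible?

8

By stars and bars, unrestricted non-negative solutions to x_1+…+x_3 = 6 number C(6+2,2) = 28.
Subtract solutions that violate a single cap (substitute x_i' = x_i − (cap_i+1)): x_1 ≥ 3 gives C(5,2) = 10; x_2 ≥ 6 gives C(2,2) = 1; x_3 ≥ 3 gives C(5,2) = 10. Together 21.
Add back pairs where two caps are both exceeded: 0 + 1 + 0 = 1.
By inclusion–exclusion the count is 28 − 21 + 1 = 8.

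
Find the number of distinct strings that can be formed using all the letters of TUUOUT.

60

TUUOUT has 6 letters with T appearing twice and U appearing 3 times.
So there are 6! / (3!·2!) = 60 distinguishable arrangements.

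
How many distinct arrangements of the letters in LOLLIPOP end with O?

With the last slot taken by O, it remains to arrange the other 7 letters (LLLIPOP).
Those 7 letters have L appearing 3 times and P appearing twice, giving (7)!/(3!·2!) = 420.

420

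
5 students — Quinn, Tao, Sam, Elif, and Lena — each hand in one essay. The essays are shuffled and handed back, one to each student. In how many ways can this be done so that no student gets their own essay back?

44

Count assignments avoiding every fixed point. For any j of the 5 students fixed to their own essay, the other 5−j can be arranged in (5−j)! ways.
By inclusion–exclusion this is Σ_{j=0}^{5} (−1)^j C(5,j)·(5−j)!.
Computing: 120 − 120 + 60 − 20 + 5 − 1 = 44.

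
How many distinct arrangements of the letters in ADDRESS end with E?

180

Fix E in the last position and arrange the remaining 6 letters.
Those 6 letters have D appearing twice and S appearing twice, giving (6)!/(2!·2!) = 180.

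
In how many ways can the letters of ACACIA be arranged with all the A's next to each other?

12

Treat the 3 copies of A as a single block. The multiset to arrange is then {AAA, C, C, I}, 4 items in all.
That gives (4)!/(2!) = 12 arrangements.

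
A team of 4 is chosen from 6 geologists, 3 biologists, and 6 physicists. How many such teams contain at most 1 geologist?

Split by how many geologists are chosen (0 through 1).
Sum: C(6,0)·C(9,4) + C(6,1)·C(9,3) = 126 + 504 = 630.

630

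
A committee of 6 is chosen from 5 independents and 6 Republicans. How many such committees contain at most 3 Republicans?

Split by how many Republicans are chosen (0 through 3).
Sum: C(6,0)·C(5,6) + C(6,1)·C(5,5) + C(6,2)·C(5,4) + C(6,3)·C(5,3) = 0 + 6 + 75 + 200 = 281.

281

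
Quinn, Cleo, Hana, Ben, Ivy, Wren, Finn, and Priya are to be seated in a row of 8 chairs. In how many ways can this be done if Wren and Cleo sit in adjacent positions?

Glue Wren and Cleo into one block (2 internal orders), leaving 7 units to arrange in a row.
So the count is 2·(7)! = 10080.

10080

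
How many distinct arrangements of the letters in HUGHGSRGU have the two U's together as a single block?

3360

Treat the 2 copies of U as a single block. The multiset to arrange is then {UU, G, G, G, H, H, R, S}, 8 items in all.
That gives (8)!/(3!·2!) = 3360 arrangements.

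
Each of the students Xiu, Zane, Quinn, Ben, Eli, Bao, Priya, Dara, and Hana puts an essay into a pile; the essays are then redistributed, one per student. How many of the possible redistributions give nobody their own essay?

Let Aᵢ be the assignments in which student i gets their own essay. We want the size of the complement of A₁∪…∪A_9.
By inclusion–exclusion this is Σ_{j=0}^{9} (−1)^j C(9,j)·(9−j)!.
Computing: 362880 − 362880 + 181440 − 60480 + 15120 − 3024 + 504 − 72 + 9 − 1 = 133496.

133496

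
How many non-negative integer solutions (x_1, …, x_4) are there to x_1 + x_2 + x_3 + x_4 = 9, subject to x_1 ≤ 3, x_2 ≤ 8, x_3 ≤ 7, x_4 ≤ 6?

149

Without the upper bounds there are C(12,3) = 220 ways to split 9 among 4 variables.
Subtract solutions that violate a single cap (substitute x_i' = x_i − (cap_i+1)): x_1 ≥ 4 gives C(8,3) = 56; x_2 ≥ 9 gives C(3,3) = 1; x_3 ≥ 8 gives C(4,3) = 4; x_4 ≥ 7 gives C(5,3) = 10. Together 71.
No two caps can be exceeded simultaneously, so the pair terms are all 0.
By inclusion–exclusion the count is 220 − 71 + 0 = 149.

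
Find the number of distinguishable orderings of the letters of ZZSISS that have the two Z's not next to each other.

40

There are 6!/(3!·2!) = 60 arrangements of ZZSISS in total.
If the two Z's are adjacent, glue them into one block, leaving 5 items to arrange: (5)!/(3!) = 20 ways.
Hence 60 − 20 = 40.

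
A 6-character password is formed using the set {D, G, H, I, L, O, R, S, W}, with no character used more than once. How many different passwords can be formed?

60480

This is a permutation of 6 out of 9: P(9,6) = 9!/3!.
9 × 8 × 7 × 6 × 5 × 4 = 60480.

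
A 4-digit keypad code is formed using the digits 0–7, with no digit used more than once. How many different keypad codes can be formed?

1680

With no repetition, fill the 4 digits in order: 8 choices, then 7, down to 5.
8 × 7 × 6 × 5 = 1680.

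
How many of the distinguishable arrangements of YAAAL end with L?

4

With the last slot taken by L, it remains to arrange the other 4 letters (YAAA).
Those 4 letters have A appearing 3 times, giving (4)!/(3!) = 4.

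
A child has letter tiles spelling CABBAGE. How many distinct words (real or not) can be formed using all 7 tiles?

Letter multiplicities in CABBAGE: A×2, B×2, C×1, E×1, G×1.
Dividing 7! = 5040 by 2!·2! = 4 for the repeated letters gives 1260.

1260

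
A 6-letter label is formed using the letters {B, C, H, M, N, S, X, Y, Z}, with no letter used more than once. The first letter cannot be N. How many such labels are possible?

53760

The first letter has 9−1 = 8 choices (anything except N).
The remaining 5 letters are filled from the other 8 symbols without repetition: 8 × 7 × 6 × 5 × 4 = 6720.
Total: 8 × 6720 = 53760.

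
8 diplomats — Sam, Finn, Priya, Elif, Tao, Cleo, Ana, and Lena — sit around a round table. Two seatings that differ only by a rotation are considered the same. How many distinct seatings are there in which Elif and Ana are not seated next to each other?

Without the restriction there are (7)! = 5040 seatings.
Seatings with Elif beside Ana: treat them as a block with 2 internal orders, giving 2 × (6)! = 1440.
Subtracting, 5040 − 1440 = 3600.

3600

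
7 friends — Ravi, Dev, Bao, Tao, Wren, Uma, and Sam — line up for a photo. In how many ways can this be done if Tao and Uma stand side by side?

1440

Treat {Tao, Uma} as a single unit. There are 6 units to order, and the pair itself can be ordered 2 ways.
That gives 2 × 6! = 2 × 720 = 1440.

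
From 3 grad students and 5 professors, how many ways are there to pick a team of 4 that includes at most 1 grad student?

35

Split by how many grad students are chosen (0 through 1).
Sum: C(3,0)·C(5,4) + C(3,1)·C(5,3) = 5 + 30 = 35.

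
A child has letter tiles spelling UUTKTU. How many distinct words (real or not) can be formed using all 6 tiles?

60

The 6 letters of UUTKTU have repeats: T appearing twice and U appearing 3 times.
The number of distinct arrangements is 6!/(3!·2!) = 720/12 = 60.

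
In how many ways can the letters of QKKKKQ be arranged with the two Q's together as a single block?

5

Treat the 2 copies of Q as a single block. The multiset to arrange is then {QQ, K, K, K, K}, 5 items in all.
That gives (5)!/(4!) = 5 arrangements.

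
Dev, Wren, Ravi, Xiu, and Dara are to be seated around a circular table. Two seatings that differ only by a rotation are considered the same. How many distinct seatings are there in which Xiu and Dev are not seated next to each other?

Without the restriction there are (4)! = 24 seatings.
Those with Xiu next to Dev: fuse the pair into one unit and seat 4 units around a circle — 2·(3)! = 12.
Subtracting, 24 − 12 = 12.

12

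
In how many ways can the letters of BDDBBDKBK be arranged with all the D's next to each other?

Treat the 3 copies of D as a single block. The multiset to arrange is then {DDD, B, B, B, B, K, K}, 7 items in all.
That gives (7)!/(4!·2!) = 105 arrangements.

105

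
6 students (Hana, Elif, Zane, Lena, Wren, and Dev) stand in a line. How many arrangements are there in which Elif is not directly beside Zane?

Of the 6! = 720 arrangements, those with Elif and Zane adjacent number 2 × 5! = 240 (treat the pair as a block with 2 internal orders).
Complementary counting: 720 − 240 = 480.

480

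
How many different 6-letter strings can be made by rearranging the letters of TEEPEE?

30

The 6 letters of TEEPEE have repeats: E appearing 4 times.
So there are 6! / (4!) = 30 distinguishable arrangements.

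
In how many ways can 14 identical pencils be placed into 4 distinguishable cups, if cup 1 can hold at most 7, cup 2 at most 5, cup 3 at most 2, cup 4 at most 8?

98

Ignoring the caps, the number of non-negative solutions to x_1+…+x_4 = 14 is C(17,3) = 680.
Subtract solutions that violate a single cap (substitute x_i' = x_i − (cap_i+1)): x_1 ≥ 8 gives C(9,3) = 84; x_2 ≥ 6 gives C(11,3) = 165; x_3 ≥ 3 gives C(14,3) = 364; x_4 ≥ 9 gives C(8,3) = 56. Together 669.
Add back pairs where two caps are both exceeded: 1 + 20 + 0 + 56 + 0 + 10 = 87.
By inclusion–exclusion the count is 680 − 669 + 87 = 98.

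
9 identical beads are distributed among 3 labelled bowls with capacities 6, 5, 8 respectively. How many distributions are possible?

38

By stars and bars, unrestricted non-negative solutions to x_1+…+x_3 = 9 number C(9+2,2) = 55.
Subtract solutions that violate a single cap (substitute x_i' = x_i − (cap_i+1)): x_1 ≥ 7 gives C(4,2) = 6; x_2 ≥ 6 gives C(5,2) = 10; x_3 ≥ 9 gives C(2,2) = 1. Together 17.
No two caps can be exceeded simultaneously, so the pair terms are all 0.
By inclusion–exclusion the count is 55 − 17 + 0 = 38.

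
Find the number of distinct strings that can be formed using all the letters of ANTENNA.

ANTENNA has 7 letters with A appearing twice and N appearing 3 times.
Dividing 7! = 5040 by 3!·2! = 12 for the repeated letters gives 420.

420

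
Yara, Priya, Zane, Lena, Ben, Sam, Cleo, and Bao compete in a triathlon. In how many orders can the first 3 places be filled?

336

There are 8 choices for 1st place, 7 for 2nd, and 6 for 3rd.
That gives 8 × 7 × 6 = 336.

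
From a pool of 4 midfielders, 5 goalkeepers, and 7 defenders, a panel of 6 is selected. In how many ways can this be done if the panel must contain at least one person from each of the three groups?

6545

Unrestricted: C(16,6) = 8008 ways to pick any 6 of the 16.
Subtract selections that omit an entire group: no midfielders → C(12,6) = 924; no goalkeepers → C(11,6) = 462; no defenders → C(9,6) = 84.
Add back selections omitting two groups (i.e. drawn from a single group): C(4,6) + C(5,6) + C(7,6) = 7.
By inclusion–exclusion: 8008 − 1470 + 7 = 6545.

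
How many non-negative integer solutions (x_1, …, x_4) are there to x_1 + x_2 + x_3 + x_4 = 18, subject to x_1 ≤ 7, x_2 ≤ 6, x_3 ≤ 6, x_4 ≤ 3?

34

Ignoring the caps, the number of non-negative solutions to x_1+…+x_4 = 18 is C(21,3) = 1330.
Subtract solutions that violate a single cap (substitute x_i' = x_i − (cap_i+1)): x_1 ≥ 8 gives C(13,3) = 286; x_2 ≥ 7 gives C(14,3) = 364; x_3 ≥ 7 gives C(14,3) = 364; x_4 ≥ 4 gives C(17,3) = 680. Together 1694.
Add back pairs where two caps are both exceeded: 20 + 20 + 84 + 35 + 120 + 120 = 399.
Subtract triples: 0 + 0 + 0 + 1 = 1.
By inclusion–exclusion the count is 1330 − 1694 + 399 − 1 = 34.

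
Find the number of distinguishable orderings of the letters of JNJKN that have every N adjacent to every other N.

12

Treat the 2 copies of N as a single block. The multiset to arrange is then {NN, J, J, K}, 4 items in all.
That gives (4)!/(2!) = 12 arrangements.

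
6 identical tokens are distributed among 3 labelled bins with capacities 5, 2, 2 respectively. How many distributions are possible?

Without the upper bounds there are C(8,2) = 28 ways to split 6 among 3 bins.
Subtract solutions that violate a single cap (substitute x_i' = x_i − (cap_i+1)): x_1 ≥ 6 gives C(2,2) = 1; x_2 ≥ 3 gives C(5,2) = 10; x_3 ≥ 3 gives C(5,2) = 10. Together 21.
Add back pairs where two caps are both exceeded: 0 + 0 + 1 = 1.
By inclusion–exclusion the count is 28 − 21 + 1 = 8.

8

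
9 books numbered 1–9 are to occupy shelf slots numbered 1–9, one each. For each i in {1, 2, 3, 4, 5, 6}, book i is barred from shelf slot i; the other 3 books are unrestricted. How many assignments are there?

Let Aᵢ (for 1 ≤ i ≤ 6) be the placements that put book i in its forbidden shelf slot. Any j of these fix j positions, leaving (9−j)! ways to fill the rest, and there are C(6,j) ways to pick which j.
By inclusion–exclusion, the number of valid placements is Σ_{j=0}^{6} (−1)^j C(6,j)·(9−j)!.
Computing: 362880 − 241920 + 75600 − 14400 + 1800 − 144 + 6 = 183822.

183822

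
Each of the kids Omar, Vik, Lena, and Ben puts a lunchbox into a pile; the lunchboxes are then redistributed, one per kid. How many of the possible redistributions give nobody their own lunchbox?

9

This is the derangement count D_4: permutations of 4 items with no fixed point.
By inclusion–exclusion this is Σ_{j=0}^{4} (−1)^j C(4,j)·(4−j)!.
Computing: 24 − 24 + 12 − 4 + 1 = 9.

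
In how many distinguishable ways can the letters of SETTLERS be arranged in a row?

The 8 letters of SETTLERS have repeats: E appearing twice, S appearing twice, and T appearing twice.
Dividing 8! = 40320 by 2!·2!·2! = 8 for the repeated letters gives 5040.

5040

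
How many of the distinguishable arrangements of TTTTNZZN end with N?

Fix N in the last position and arrange the remaining 7 letters.
Those 7 letters have T appearing 4 times and Z appearing twice, giving (7)!/(4!·2!) = 105.

105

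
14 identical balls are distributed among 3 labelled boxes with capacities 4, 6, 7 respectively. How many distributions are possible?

Ignoring the caps, the number of non-negative solutions to x_1+…+x_3 = 14 is C(16,2) = 120.
Subtract solutions that violate a single cap (substitute x_i' = x_i − (cap_i+1)): x_1 ≥ 5 gives C(11,2) = 55; x_2 ≥ 7 gives C(9,2) = 36; x_3 ≥ 8 gives C(8,2) = 28. Together 119.
Add back pairs where two caps are both exceeded: 6 + 3 + 0 = 9.
By inclusion–exclusion the count is 120 − 119 + 9 = 10.

10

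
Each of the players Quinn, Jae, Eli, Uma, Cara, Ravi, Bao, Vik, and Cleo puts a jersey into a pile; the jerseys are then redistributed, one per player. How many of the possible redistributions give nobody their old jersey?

Count assignments avoiding every fixed point. For any j of the 9 players fixed to their old jersey, the other 9−j can be arranged in (9−j)! ways.
By inclusion–exclusion this is Σ_{j=0}^{9} (−1)^j C(9,j)·(9−j)!.
Computing: 362880 − 362880 + 181440 − 60480 + 15120 − 3024 + 504 − 72 + 9 − 1 = 133496.

133496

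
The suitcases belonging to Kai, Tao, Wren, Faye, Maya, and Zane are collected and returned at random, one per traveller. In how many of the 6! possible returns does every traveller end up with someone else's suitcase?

Count assignments avoiding every fixed point. For any j of the 6 travellers fixed to their own suitcase, the other 6−j can be arranged in (6−j)! ways.
By inclusion–exclusion this is Σ_{j=0}^{6} (−1)^j C(6,j)·(6−j)!.
Computing: 720 − 720 + 360 − 120 + 30 − 6 + 1 = 265.

265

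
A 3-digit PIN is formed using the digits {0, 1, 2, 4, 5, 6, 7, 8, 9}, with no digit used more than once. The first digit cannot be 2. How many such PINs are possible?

448

The first digit has 9−1 = 8 choices (anything except 2).
The remaining 2 digits are filled from the other 8 symbols without repetition: 8 × 7 = 56.
Total: 8 × 56 = 448.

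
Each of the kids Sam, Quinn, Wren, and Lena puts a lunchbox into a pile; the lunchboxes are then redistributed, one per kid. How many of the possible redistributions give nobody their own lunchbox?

9

Count assignments avoiding every fixed point. For any j of the 4 kids fixed to their own lunchbox, the other 4−j can be arranged in (4−j)! ways.
By inclusion–exclusion this is Σ_{j=0}^{4} (−1)^j C(4,j)·(4−j)!.
Computing: 24 − 24 + 12 − 4 + 1 = 9.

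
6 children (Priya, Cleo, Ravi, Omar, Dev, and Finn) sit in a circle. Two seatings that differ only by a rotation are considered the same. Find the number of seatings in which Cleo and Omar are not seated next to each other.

All circular seatings of 6 people number (5)! = 120.
Seatings with Cleo beside Omar: treat them as a block with 2 internal orders, giving 2 × (4)! = 48.
Subtracting, 120 − 48 = 72.

72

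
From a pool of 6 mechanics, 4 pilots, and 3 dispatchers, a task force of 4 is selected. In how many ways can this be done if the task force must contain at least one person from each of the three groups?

Unrestricted: C(13,4) = 715 ways to pick any 4 of the 13.
Selections missing a whole group: no mechanics → C(7,4) = 35; no pilots → C(9,4) = 126; no dispatchers → C(10,4) = 210.
Add back selections omitting two groups (i.e. drawn from a single group): C(6,4) + C(4,4) + C(3,4) = 16.
By inclusion–exclusion: 715 − 371 + 16 = 360.

360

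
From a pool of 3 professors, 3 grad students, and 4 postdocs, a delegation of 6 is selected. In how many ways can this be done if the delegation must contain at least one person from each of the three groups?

195

Unrestricted: C(10,6) = 210 ways to pick any 6 of the 10.
Selections missing a whole group: no professors → C(7,6) = 7; no grad students → C(7,6) = 7; no postdocs → C(6,6) = 1.
Add back selections omitting two groups (i.e. drawn from a single group): C(3,6) + C(3,6) + C(4,6) = 0.
By inclusion–exclusion: 210 − 15 + 0 = 195.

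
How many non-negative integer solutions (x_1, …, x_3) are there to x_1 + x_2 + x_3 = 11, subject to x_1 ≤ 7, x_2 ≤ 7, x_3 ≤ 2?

15

Ignoring the caps, the number of non-negative solutions to x_1+…+x_3 = 11 is C(13,2) = 78.
Subtract solutions that violate a single cap (substitute x_i' = x_i − (cap_i+1)): x_1 ≥ 8 gives C(5,2) = 10; x_2 ≥ 8 gives C(5,2) = 10; x_3 ≥ 3 gives C(10,2) = 45. Together 65.
Add back pairs where two caps are both exceeded: 0 + 1 + 1 = 2.
By inclusion–exclusion the count is 78 − 65 + 2 = 15.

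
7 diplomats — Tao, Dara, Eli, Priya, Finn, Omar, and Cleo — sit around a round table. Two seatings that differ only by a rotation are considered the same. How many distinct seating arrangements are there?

720

Fix one person's seat to break rotational symmetry; the remaining 6 people can be arranged in (6)! = 720 ways.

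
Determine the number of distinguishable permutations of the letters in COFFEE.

Letter multiplicities in COFFEE: C×1, E×2, F×2, O×1.
So there are 6! / (2!·2!) = 180 distinguishable arrangements.

180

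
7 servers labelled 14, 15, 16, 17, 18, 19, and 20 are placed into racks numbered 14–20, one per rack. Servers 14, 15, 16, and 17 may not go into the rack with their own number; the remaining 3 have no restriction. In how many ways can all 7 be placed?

2790

Let Aᵢ (for 14 ≤ i ≤ 17) be the placements that put server i in its forbidden rack. Any j of these fix j positions, leaving (7−j)! ways to fill the rest, and there are C(4,j) ways to pick which j.
By inclusion–exclusion, the number of valid placements is Σ_{j=0}^{4} (−1)^j C(4,j)·(7−j)!.
Computing: 5040 − 2880 + 720 − 96 + 6 = 2790.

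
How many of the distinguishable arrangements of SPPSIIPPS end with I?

280

With the last slot taken by I, it remains to arrange the other 8 letters (SPPSIPPS).
Those 8 letters have P appearing 4 times and S appearing 3 times, giving (8)!/(4!·3!) = 280.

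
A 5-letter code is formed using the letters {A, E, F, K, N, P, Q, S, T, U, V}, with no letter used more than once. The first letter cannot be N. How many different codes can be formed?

The first letter has 11−1 = 10 choices (anything except N).
The remaining 4 letters are filled from the other 10 symbols without repetition: 10 × 9 × 8 × 7 = 5040.
Total: 10 × 5040 = 50400.

50400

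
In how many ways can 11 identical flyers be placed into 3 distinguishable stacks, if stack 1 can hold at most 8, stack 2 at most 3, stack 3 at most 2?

Ignoring the caps, the number of non-negative solutions to x_1+…+x_3 = 11 is C(13,2) = 78.
Subtract solutions that violate a single cap (substitute x_i' = x_i − (cap_i+1)): x_1 ≥ 9 gives C(4,2) = 6; x_2 ≥ 4 gives C(9,2) = 36; x_3 ≥ 3 gives C(10,2) = 45. Together 87.
Add back pairs where two caps are both exceeded: 0 + 0 + 15 = 15.
By inclusion–exclusion the count is 78 − 87 + 15 = 6.

6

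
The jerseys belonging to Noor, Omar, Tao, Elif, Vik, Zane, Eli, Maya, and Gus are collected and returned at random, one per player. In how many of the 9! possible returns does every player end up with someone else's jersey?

Count assignments avoiding every fixed point. For any j of the 9 players fixed to their old jersey, the other 9−j can be arranged in (9−j)! ways.
By inclusion–exclusion this is Σ_{j=0}^{9} (−1)^j C(9,j)·(9−j)!.
Computing: 362880 − 362880 + 181440 − 60480 + 15120 − 3024 + 504 − 72 + 9 − 1 = 133496.

133496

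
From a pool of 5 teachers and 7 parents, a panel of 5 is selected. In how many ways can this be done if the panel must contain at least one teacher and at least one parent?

Total 5-person selections from all 12: C(12,5) = 792.
Subtract selections that omit an entire group: no teachers → C(7,5) = 21; no parents → C(5,5) = 1.
Both groups omitted at once is impossible, so 792 − 22 = 770.

770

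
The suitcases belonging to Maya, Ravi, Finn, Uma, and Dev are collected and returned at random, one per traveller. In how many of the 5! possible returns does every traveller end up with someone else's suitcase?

44

Let Aᵢ be the assignments in which traveller i gets their own suitcase. We want the size of the complement of A₁∪…∪A_5.
By inclusion–exclusion this is Σ_{j=0}^{5} (−1)^j C(5,j)·(5−j)!.
Computing: 120 − 120 + 60 − 20 + 5 − 1 = 44.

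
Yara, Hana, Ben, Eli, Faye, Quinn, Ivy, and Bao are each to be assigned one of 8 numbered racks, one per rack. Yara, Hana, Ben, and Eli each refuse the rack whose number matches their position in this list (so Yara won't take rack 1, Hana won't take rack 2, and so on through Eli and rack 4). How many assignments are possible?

Let Aᵢ (for 1 ≤ i ≤ 4) be the placements that put person i in their forbidden rack. Any j of these fix j positions, leaving (8−j)! ways to fill the rest, and there are C(4,j) ways to pick which j.
By inclusion–exclusion, the number of valid placements is Σ_{j=0}^{4} (−1)^j C(4,j)·(8−j)!.
Computing: 40320 − 20160 + 4320 − 480 + 24 = 24024.

24024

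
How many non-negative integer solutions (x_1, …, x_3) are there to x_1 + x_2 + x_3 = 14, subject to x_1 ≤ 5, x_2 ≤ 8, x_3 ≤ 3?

6

By stars and bars, unrestricted non-negative solutions to x_1+…+x_3 = 14 number C(14+2,2) = 120.
Subtract solutions that violate a single cap (substitute x_i' = x_i − (cap_i+1)): x_1 ≥ 6 gives C(10,2) = 45; x_2 ≥ 9 gives C(7,2) = 21; x_3 ≥ 4 gives C(12,2) = 66. Together 132.
Add back pairs where two caps are both exceeded: 0 + 15 + 3 = 18.
By inclusion–exclusion the count is 120 − 132 + 18 = 6.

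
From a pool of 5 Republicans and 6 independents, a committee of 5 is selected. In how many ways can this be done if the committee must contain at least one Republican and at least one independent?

455

Unrestricted: C(11,5) = 462 ways to pick any 5 of the 11.
Selections missing a whole group: no Republicans → C(6,5) = 6; no independents → C(5,5) = 1.
Both groups omitted at once is impossible, so 462 − 7 = 455.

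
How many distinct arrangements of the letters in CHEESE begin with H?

20

Fix H in the first position and arrange the remaining 5 letters.
Those 5 letters have E appearing 3 times, giving (5)!/(3!) = 20.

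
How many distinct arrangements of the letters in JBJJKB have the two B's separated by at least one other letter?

40

Total arrangements of JBJJKB: 6!/(3!·2!) = 60.
Arrangements with the B's together: treat BB as one letter, giving (5)!/(3!) = 20.
Subtracting, 60 − 20 = 40 arrangements keep the B's apart.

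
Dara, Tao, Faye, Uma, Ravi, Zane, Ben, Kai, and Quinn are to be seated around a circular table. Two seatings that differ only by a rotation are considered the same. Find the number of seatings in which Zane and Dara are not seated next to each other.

30240

Without the restriction there are (8)! = 40320 seatings.
Seatings with Zane beside Dara: treat them as a block with 2 internal orders, giving 2 × (7)! = 10080.
Subtracting, 40320 − 10080 = 30240.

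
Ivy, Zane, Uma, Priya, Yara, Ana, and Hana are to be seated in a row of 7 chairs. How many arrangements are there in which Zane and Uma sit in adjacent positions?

1440

Glue Zane and Uma into one block (2 internal orders), leaving 6 units to arrange in a row.
So the count is 2·(6)! = 1440.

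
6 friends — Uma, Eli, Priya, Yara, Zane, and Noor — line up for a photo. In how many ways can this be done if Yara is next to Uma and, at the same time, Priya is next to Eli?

Treat {Yara,Uma} as one block (2 orders) and {Priya,Eli} as another (2 orders).
That leaves 4 units to arrange: 2 × 2 × 4! = 4 × 24 = 96.

96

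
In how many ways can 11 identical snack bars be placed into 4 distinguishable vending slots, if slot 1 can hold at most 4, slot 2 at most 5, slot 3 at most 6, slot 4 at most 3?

Ignoring the caps, the number of non-negative solutions to x_1+…+x_4 = 11 is C(14,3) = 364.
Subtract solutions that violate a single cap (substitute x_i' = x_i − (cap_i+1)): x_1 ≥ 5 gives C(9,3) = 84; x_2 ≥ 6 gives C(8,3) = 56; x_3 ≥ 7 gives C(7,3) = 35; x_4 ≥ 4 gives C(10,3) = 120. Together 295.
Add back pairs where two caps are both exceeded: 1 + 0 + 10 + 0 + 4 + 1 = 16.
By inclusion–exclusion the count is 364 − 295 + 16 = 85.

85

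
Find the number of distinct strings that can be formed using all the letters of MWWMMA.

60

MWWMMA has 6 letters with M appearing 3 times and W appearing twice.
The number of distinct arrangements is 6!/(3!·2!) = 720/12 = 60.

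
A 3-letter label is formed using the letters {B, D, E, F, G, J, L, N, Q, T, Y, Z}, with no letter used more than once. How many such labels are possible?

With no repetition, fill the 3 letters in order: 12 choices, then 11, down to 10.
12 × 11 × 10 = 1320.

1320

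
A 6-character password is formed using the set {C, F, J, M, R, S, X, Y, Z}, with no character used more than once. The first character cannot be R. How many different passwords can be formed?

The first character has 9−1 = 8 choices (anything except R).
The remaining 5 characters are filled from the other 8 symbols without repetition: 8 × 7 × 6 × 5 × 4 = 6720.
Total: 8 × 6720 = 53760.

53760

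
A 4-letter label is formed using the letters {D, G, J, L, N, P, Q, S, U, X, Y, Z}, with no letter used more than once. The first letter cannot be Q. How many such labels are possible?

The first letter has 12−1 = 11 choices (anything except Q).
The remaining 3 letters are filled from the other 11 symbols without repetition: 11 × 10 × 9 = 990.
Total: 11 × 990 = 10890.

10890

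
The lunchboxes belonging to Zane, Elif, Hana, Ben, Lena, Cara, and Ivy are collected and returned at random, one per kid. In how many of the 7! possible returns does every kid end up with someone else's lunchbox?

1854

Let Aᵢ be the assignments in which kid i gets their own lunchbox. We want the size of the complement of A₁∪…∪A_7.
By inclusion–exclusion this is Σ_{j=0}^{7} (−1)^j C(7,j)·(7−j)!.
Computing: 5040 − 5040 + 2520 − 840 + 210 − 42 + 7 − 1 = 1854.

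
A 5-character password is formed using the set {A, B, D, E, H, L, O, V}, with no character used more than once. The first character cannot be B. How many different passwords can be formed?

The first character has 8−1 = 7 choices (anything except B).
The remaining 4 characters are filled from the other 7 symbols without repetition: 7 × 6 × 5 × 4 = 840.
Total: 7 × 840 = 5880.

5880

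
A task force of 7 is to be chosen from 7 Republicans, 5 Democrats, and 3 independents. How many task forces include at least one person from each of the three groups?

Unrestricted: C(15,7) = 6435 ways to pick any 7 of the 15.
Selections missing a whole group: no Republicans → C(8,7) = 8; no Democrats → C(10,7) = 120; no independents → C(12,7) = 792.
Add back selections omitting two groups (i.e. drawn from a single group): C(7,7) + C(5,7) + C(3,7) = 1.
By inclusion–exclusion: 6435 − 920 + 1 = 5516.

5516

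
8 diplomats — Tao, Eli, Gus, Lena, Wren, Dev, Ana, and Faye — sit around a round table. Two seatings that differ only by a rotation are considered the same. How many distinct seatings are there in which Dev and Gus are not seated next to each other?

3600

Without the restriction there are (7)! = 5040 seatings.
Seatings with Dev beside Gus: treat them as a block with 2 internal orders, giving 2 × (6)! = 1440.
Subtracting, 5040 − 1440 = 3600.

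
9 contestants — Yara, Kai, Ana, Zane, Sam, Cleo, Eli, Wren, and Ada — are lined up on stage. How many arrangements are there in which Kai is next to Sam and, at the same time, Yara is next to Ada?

20160

Treat {Kai,Sam} as one block (2 orders) and {Yara,Ada} as another (2 orders).
That leaves 7 units to arrange: 2 × 2 × 7! = 4 × 5040 = 20160.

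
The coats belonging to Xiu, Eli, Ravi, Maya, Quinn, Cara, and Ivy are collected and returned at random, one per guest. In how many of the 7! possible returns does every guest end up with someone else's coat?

This is the derangement count D_7: permutations of 7 items with no fixed point.
By inclusion–exclusion this is Σ_{j=0}^{7} (−1)^j C(7,j)·(7−j)!.
Computing: 5040 − 5040 + 2520 − 840 + 210 − 42 + 7 − 1 = 1854.

1854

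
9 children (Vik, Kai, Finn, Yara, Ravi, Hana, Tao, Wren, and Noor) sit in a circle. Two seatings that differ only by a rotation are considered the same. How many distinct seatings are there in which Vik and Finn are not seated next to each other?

30240

Without the restriction there are (8)! = 40320 seatings.
Those with Vik next to Finn: fuse the pair into one unit and seat 8 units around a circle — 2·(7)! = 10080.
Subtracting, 40320 − 10080 = 30240.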